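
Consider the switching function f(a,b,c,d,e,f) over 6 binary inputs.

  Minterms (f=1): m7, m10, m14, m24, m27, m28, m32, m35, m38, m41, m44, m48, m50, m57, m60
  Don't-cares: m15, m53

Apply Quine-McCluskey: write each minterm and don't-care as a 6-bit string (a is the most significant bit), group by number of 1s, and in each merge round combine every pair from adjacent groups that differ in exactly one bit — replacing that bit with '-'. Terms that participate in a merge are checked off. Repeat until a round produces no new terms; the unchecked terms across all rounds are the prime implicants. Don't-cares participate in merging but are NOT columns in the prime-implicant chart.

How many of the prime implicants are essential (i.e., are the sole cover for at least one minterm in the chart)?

size-2^0 implicants → 000111(✓)  001010(✓)  001110(✓)  001111(✓)  011000(✓)  011011  011100(✓)  100000(✓)  100011  100110  101001(✓)  101100(✓)  110000(✓)  110010(✓)  110101  111001(✓)  111100(✓)
size-2^1 implicants → -11100  00-111  001-10  00111-  011-00  1-0000  1-1001  1-1100  1100-0
Unchecked terms (primes): -11100, 00-111, 001-10, 00111-, 011-00, 011011, 1-0000, 1-1001, 1-1100, 100011, 100110, 1100-0, 110101
Minterm coverage:
  m7 ⊆ 00-111 [E]
  m10 ⊆ 001-10 [E]
  m14 ⊆ 001-10,00111-
  m24 ⊆ 011-00 [E]
  m27 ⊆ 011011 [E]
  m28 ⊆ -11100,011-00
  m32 ⊆ 1-0000 [E]
  m35 ⊆ 100011 [E]
  m38 ⊆ 100110 [E]
  m41 ⊆ 1-1001 [E]
  m44 ⊆ 1-1100 [E]
  m48 ⊆ 1-0000,1100-0
  m50 ⊆ 1100-0 [E]
  m57 ⊆ 1-1001 [E]
  m60 ⊆ -11100,1-1100
E = {00-111, 001-10, 011-00, 011011, 1-0000, 1-1001, 1-1100, 100011, 100110, 1100-0}

10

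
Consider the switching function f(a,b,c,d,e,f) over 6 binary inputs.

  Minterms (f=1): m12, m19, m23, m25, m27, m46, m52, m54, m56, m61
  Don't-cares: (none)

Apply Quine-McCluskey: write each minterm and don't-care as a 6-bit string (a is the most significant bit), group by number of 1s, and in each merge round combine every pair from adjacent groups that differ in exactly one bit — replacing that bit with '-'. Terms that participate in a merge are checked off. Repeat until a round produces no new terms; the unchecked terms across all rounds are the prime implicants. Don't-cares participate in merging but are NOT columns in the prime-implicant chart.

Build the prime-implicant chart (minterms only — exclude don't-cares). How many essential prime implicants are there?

Round 0: 001100 010011✓ 010111✓ 011001✓ 011011✓ 101110 110100✓ 110110✓ 111000 111101
Round 1: 01-011 010-11 0110-1 1101-0
PIs = {001100, 01-011, 010-11, 0110-1, 101110, 1101-0, 111000, 111101}
Coverage chart:
  m12: 001100 ←essential
  m19: 01-011,010-11
  m23: 010-11 ←essential
  m25: 0110-1 ←essential
  m27: 01-011,0110-1
  m46: 101110 ←essential
  m52: 1101-0 ←essential
  m54: 1101-0 ←essential
  m56: 111000 ←essential
  m61: 111101 ←essential
Essential: 001100, 010-11, 0110-1, 101110, 1101-0, 111000, 111101

7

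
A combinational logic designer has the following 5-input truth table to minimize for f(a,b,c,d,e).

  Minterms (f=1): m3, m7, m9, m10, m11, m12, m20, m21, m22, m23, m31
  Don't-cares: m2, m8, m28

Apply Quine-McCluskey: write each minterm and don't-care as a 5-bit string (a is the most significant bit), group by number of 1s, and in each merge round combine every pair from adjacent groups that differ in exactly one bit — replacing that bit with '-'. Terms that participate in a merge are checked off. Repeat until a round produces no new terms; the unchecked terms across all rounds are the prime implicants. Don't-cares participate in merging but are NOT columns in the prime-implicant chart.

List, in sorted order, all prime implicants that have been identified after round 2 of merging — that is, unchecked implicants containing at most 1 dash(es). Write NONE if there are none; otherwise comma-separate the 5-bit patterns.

-0111, -1100, 00-11, 01-00, 1-100, 1-111

Round 0: 00010✓ 00011✓ 00111✓ 01000✓ 01001✓ 01010✓ 01011✓ 01100✓ 10100✓ 10101✓ 10110✓ 10111✓ 11100✓ 11111✓
Round 1: -0111 -1100 0-010✓ 0-011✓ 00-11 0001-✓ 01-00 010-0✓ 010-1✓ 0100-✓ 0101-✓ 1-100 1-111 101-0✓ 101-1✓ 1010-✓ 1011-✓
Round 2: 0-01- 010-- 101--
PIs = {-0111, -1100, 0-01-, 00-11, 01-00, 010--, 1-100, 1-111, 101--}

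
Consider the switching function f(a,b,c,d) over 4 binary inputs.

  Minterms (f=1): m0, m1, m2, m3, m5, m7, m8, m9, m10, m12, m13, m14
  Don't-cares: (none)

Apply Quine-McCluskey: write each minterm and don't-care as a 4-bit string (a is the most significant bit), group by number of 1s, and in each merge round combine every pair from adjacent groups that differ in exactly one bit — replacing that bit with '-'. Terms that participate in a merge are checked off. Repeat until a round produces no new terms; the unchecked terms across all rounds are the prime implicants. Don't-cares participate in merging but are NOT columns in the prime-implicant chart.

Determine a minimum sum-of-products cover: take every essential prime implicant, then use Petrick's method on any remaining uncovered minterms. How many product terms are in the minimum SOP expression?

Round 0: 0000✓ 0001✓ 0010✓ 0011✓ 0101✓ 0111✓ 1000✓ 1001✓ 1010✓ 1100✓ 1101✓ 1110✓
Round 1: -000✓ -001✓ -010✓ -101✓ 0-01✓ 0-11✓ 00-0✓ 00-1✓ 000-✓ 001-✓ 01-1✓ 1-00✓ 1-01✓ 1-10✓ 10-0✓ 100-✓ 11-0✓ 110-✓
Round 2: --01 -0-0 -00- 0--1 00-- 1--0 1-0-
PIs = {--01, -0-0, -00-, 0--1, 00--, 1--0, 1-0-}
Coverage chart:
  m0: -0-0,-00-,00--
  m1: --01,-00-,0--1,00--
  m2: -0-0,00--
  m3: 0--1,00--
  m5: --01,0--1
  m7: 0--1 ←essential
  m8: -0-0,-00-,1--0,1-0-
  m9: --01,-00-,1-0-
  m10: -0-0,1--0
  m12: 1--0,1-0-
  m13: --01,1-0-
  m14: 1--0 ←essential
Essential: 0--1, 1--0
Petrick residual → --01, -0-0
Min cover (4 terms): c'd + b'd' + a'd + ad'

4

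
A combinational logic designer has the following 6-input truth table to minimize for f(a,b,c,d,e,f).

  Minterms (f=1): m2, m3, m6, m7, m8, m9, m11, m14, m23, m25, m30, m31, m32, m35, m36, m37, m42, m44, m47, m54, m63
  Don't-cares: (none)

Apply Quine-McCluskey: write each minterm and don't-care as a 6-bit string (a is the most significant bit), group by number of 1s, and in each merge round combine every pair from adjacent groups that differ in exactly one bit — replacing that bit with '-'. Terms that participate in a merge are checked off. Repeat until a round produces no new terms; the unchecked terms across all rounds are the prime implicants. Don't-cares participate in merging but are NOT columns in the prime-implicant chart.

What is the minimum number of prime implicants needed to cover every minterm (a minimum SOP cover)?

13

Round 0: 000010✓ 000011✓ 000110✓ 000111✓ 001000✓ 001001✓ 001011✓ 001110✓ 010111✓ 011001✓ 011110✓ 011111✓ 100000✓ 100011✓ 100100✓ 100101✓ 101010 101100✓ 101111✓ 110110 111111✓
Round 1: -00011 -11111 0-0111 0-1001 0-1110 00-011 00-110 000-10✓ 000-11✓ 00001-✓ 00011-✓ 0010-1 00100- 01-111 01111- 1-1111 10-100 100-00 10010-
Round 2: 000-1-
PIs = {-00011, -11111, 0-0111, 0-1001, 0-1110, 00-011, 00-110, 000-1-, 0010-1, 00100-, 01-111, 01111-, 1-1111, 10-100, 100-00, 10010-, 101010, 110110}
Coverage chart:
  m2: 000-1- ←essential
  m3: -00011,00-011,000-1-
  m6: 00-110,000-1-
  m7: 0-0111,000-1-
  m8: 00100- ←essential
  m9: 0-1001,0010-1,00100-
  m11: 00-011,0010-1
  m14: 0-1110,00-110
  m23: 0-0111,01-111
  m25: 0-1001 ←essential
  m30: 0-1110,01111-
  m31: -11111,01-111,01111-
  m32: 100-00 ←essential
  m35: -00011 ←essential
  m36: 10-100,100-00,10010-
  m37: 10010- ←essential
  m42: 101010 ←essential
  m44: 10-100 ←essential
  m47: 1-1111 ←essential
  m54: 110110 ←essential
  m63: -11111,1-1111
Essential: -00011, 0-1001, 000-1-, 00100-, 1-1111, 10-100, 100-00, 10010-, 101010, 110110
Petrick residual → 0-1110, 00-011, 01-111
Min cover (13 terms): b'c'd'ef + a'cd'e'f + a'cdef' + a'b'd'ef + a'b'c'e + a'b'cd'e' + a'bdef + acdef + ab'de'f' + ab'c'e'f' + ab'c'de' + ab'cd'ef' + abc'def'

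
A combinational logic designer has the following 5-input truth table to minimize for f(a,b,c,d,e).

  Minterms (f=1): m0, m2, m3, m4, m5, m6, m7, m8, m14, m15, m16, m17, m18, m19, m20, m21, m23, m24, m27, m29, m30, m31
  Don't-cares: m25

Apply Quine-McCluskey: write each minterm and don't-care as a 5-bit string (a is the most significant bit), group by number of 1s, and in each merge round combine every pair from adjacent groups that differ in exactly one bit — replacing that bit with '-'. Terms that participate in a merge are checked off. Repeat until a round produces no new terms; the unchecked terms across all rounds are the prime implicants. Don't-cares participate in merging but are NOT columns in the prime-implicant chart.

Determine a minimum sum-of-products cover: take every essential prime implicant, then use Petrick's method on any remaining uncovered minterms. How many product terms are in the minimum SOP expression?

6

size-2^0 implicants → 00000(✓)  00010(✓)  00011(✓)  00100(✓)  00101(✓)  00110(✓)  00111(✓)  01000(✓)  01110(✓)  01111(✓)  10000(✓)  10001(✓)  10010(✓)  10011(✓)  10100(✓)  10101(✓)  10111(✓)  11000(✓)  11001(✓)  11011(✓)  11101(✓)  11110(✓)  11111(✓)
size-2^1 implicants → -0000(✓)  -0010(✓)  -0011(✓)  -0100(✓)  -0101(✓)  -0111(✓)  -1000(✓)  -1110(✓)  -1111(✓)  0-000(✓)  0-110(✓)  0-111(✓)  00-00(✓)  00-10(✓)  00-11(✓)  000-0(✓)  0001-(✓)  001-0(✓)  001-1(✓)  0010-(✓)  0011-(✓)  0111-(✓)  1-000(✓)  1-001(✓)  1-011(✓)  1-101(✓)  1-111(✓)  10-00(✓)  10-01(✓)  10-11(✓)  100-0(✓)  100-1(✓)  1000-(✓)  1001-(✓)  101-1(✓)  1010-(✓)  11-01(✓)  11-11(✓)  110-1(✓)  1100-(✓)  111-1(✓)  1111-(✓)
size-2^2 implicants → --000  --111  -0-00  -0-11  -00-0  -001-  -01-1  -010-  -111-  0-11-  00--0  00-1-  001--  1--01(✓)  1--11(✓)  1-0-1(✓)  1-00-  1-1-1(✓)  10--1(✓)  10-0-  100--  11--1(✓)
size-2^3 implicants → 1---1
Unchecked terms (primes): --000, --111, -0-00, -0-11, -00-0, -001-, -01-1, -010-, -111-, 0-11-, 00--0, 00-1-, 001--, 1---1, 1-00-, 10-0-, 100--
Minterm coverage:
  m0 ⊆ --000,-0-00,-00-0,00--0
  m2 ⊆ -00-0,-001-,00--0,00-1-
  m3 ⊆ -0-11,-001-,00-1-
  m4 ⊆ -0-00,-010-,00--0,001--
  m5 ⊆ -01-1,-010-,001--
  m6 ⊆ 0-11-,00--0,00-1-,001--
  m7 ⊆ --111,-0-11,-01-1,0-11-,00-1-,001--
  m8 ⊆ --000 [E]
  m14 ⊆ -111-,0-11-
  m15 ⊆ --111,-111-,0-11-
  m16 ⊆ --000,-0-00,-00-0,1-00-,10-0-,100--
  m17 ⊆ 1---1,1-00-,10-0-,100--
  m18 ⊆ -00-0,-001-,100--
  m19 ⊆ -0-11,-001-,1---1,100--
  m20 ⊆ -0-00,-010-,10-0-
  m21 ⊆ -01-1,-010-,1---1,10-0-
  m23 ⊆ --111,-0-11,-01-1,1---1
  m24 ⊆ --000,1-00-
  m27 ⊆ 1---1 [E]
  m29 ⊆ 1---1 [E]
  m30 ⊆ -111- [E]
  m31 ⊆ --111,-111-,1---1
E = {--000, -111-, 1---1}
Petrick residual → -0-00, -001-, 001--
Cover = c'd'e' + b'd'e' + b'c'd + bcd + a'b'c + ae  |cover|=6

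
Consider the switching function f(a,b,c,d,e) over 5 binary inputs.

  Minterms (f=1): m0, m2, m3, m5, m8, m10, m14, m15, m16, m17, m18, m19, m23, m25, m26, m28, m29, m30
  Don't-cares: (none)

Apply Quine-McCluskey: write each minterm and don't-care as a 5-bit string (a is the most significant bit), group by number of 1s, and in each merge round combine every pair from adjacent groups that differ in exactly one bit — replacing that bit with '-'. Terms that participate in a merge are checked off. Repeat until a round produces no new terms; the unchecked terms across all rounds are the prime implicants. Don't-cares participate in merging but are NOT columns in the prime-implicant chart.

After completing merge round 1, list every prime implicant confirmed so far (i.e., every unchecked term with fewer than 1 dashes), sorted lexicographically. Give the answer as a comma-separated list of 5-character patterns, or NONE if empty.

00101

Round 0: 00000✓ 00010✓ 00011✓ 00101 01000✓ 01010✓ 01110✓ 01111✓ 10000✓ 10001✓ 10010✓ 10011✓ 10111✓ 11001✓ 11010✓ 11100✓ 11101✓ 11110✓
Round 1: -0000✓ -0010✓ -0011✓ -1010✓ -1110✓ 0-000✓ 0-010✓ 000-0✓ 0001-✓ 01-10✓ 010-0✓ 0111- 1-001 1-010✓ 10-11 100-0✓ 100-1✓ 1000-✓ 1001-✓ 11-01 11-10✓ 111-0 1110-
Round 2: --010 -00-0 -001- -1-10 0-0-0 100--
PIs = {--010, -00-0, -001-, -1-10, 0-0-0, 00101, 0111-, 1-001, 10-11, 100--, 11-01, 111-0, 1110-}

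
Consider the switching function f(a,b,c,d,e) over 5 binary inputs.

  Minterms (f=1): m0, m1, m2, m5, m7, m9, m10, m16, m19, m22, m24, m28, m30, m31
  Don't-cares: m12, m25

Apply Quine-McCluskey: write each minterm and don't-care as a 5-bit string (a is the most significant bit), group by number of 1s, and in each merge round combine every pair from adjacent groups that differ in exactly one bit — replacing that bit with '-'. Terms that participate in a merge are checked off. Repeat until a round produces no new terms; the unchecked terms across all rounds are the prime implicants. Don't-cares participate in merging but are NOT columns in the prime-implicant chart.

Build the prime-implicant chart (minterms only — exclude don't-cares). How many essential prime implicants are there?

Round 0: 00000✓ 00001✓ 00010✓ 00101✓ 00111✓ 01001✓ 01010✓ 01100✓ 10000✓ 10011 10110✓ 11000✓ 11001✓ 11100✓ 11110✓ 11111✓
Round 1: -0000 -1001 -1100 0-001 0-010 00-01 000-0 0000- 001-1 1-000 1-110 11-00 1100- 111-0 1111-
PIs = {-0000, -1001, -1100, 0-001, 0-010, 00-01, 000-0, 0000-, 001-1, 1-000, 1-110, 10011, 11-00, 1100-, 111-0, 1111-}
Coverage chart:
  m0: -0000,000-0,0000-
  m1: 0-001,00-01,0000-
  m2: 0-010,000-0
  m5: 00-01,001-1
  m7: 001-1 ←essential
  m9: -1001,0-001
  m10: 0-010 ←essential
  m16: -0000,1-000
  m19: 10011 ←essential
  m22: 1-110 ←essential
  m24: 1-000,11-00,1100-
  m28: -1100,11-00,111-0
  m30: 1-110,111-0,1111-
  m31: 1111- ←essential
Essential: 0-010, 001-1, 1-110, 10011, 1111-

5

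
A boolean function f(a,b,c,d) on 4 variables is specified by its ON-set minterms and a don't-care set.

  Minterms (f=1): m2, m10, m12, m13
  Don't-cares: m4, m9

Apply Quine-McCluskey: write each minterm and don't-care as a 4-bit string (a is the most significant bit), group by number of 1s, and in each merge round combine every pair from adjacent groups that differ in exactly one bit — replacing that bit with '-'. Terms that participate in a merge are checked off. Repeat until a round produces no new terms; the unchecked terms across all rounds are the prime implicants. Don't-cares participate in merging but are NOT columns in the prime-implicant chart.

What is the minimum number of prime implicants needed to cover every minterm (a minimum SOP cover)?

2

size-2^0 implicants → 0010(✓)  0100(✓)  1001(✓)  1010(✓)  1100(✓)  1101(✓)
size-2^1 implicants → -010  -100  1-01  110-
Unchecked terms (primes): -010, -100, 1-01, 110-
Minterm coverage:
  m2 ⊆ -010 [E]
  m10 ⊆ -010 [E]
  m12 ⊆ -100,110-
  m13 ⊆ 1-01,110-
E = {-010}
Petrick residual → 110-
Cover = b'cd' + abc'  |cover|=2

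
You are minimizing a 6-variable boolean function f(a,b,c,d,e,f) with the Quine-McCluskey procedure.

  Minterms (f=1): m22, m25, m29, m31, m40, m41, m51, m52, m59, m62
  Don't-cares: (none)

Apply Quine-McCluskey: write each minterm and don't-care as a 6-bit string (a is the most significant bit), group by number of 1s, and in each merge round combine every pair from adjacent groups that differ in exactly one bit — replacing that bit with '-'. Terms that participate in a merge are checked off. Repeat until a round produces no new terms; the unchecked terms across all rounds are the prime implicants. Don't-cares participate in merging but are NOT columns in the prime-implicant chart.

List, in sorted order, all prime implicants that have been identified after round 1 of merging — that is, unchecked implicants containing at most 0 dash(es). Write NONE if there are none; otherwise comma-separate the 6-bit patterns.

010110, 110100, 111110

Round 0: 010110 011001✓ 011101✓ 011111✓ 101000✓ 101001✓ 110011✓ 110100 111011✓ 111110
Round 1: 011-01 0111-1 10100- 11-011
PIs = {010110, 011-01, 0111-1, 10100-, 11-011, 110100, 111110}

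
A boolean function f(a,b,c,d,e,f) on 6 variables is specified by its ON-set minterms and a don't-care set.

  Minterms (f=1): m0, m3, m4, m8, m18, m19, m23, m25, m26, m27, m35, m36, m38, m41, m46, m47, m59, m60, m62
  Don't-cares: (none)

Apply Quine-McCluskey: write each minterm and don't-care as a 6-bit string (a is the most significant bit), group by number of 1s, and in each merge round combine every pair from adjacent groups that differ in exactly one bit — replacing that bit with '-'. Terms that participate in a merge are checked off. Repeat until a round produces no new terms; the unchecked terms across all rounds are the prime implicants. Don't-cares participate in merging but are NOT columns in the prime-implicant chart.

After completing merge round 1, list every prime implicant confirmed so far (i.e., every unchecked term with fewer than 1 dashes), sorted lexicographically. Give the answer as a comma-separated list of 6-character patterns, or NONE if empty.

Round 0: 000000✓ 000011✓ 000100✓ 001000✓ 010010✓ 010011✓ 010111✓ 011001✓ 011010✓ 011011✓ 100011✓ 100100✓ 100110✓ 101001 101110✓ 101111✓ 111011✓ 111100✓ 111110✓
Round 1: -00011 -00100 -11011 0-0011 00-000 000-00 01-010✓ 01-011✓ 010-11 01001-✓ 0110-1 01101-✓ 1-1110 10-110 1001-0 10111- 1111-0
Round 2: 01-01-
PIs = {-00011, -00100, -11011, 0-0011, 00-000, 000-00, 01-01-, 010-11, 0110-1, 1-1110, 10-110, 1001-0, 101001, 10111-, 1111-0}

101001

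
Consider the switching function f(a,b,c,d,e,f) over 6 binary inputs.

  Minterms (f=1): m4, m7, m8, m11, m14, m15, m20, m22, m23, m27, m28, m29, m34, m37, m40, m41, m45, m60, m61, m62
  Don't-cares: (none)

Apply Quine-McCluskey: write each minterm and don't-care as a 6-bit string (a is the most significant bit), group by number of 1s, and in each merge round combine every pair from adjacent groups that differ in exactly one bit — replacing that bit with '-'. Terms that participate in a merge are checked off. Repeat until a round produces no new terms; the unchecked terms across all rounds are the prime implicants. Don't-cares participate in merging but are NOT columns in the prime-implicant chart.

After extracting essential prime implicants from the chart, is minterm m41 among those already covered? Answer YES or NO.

NO

size-2^0 implicants → 000100(✓)  000111(✓)  001000(✓)  001011(✓)  001110(✓)  001111(✓)  010100(✓)  010110(✓)  010111(✓)  011011(✓)  011100(✓)  011101(✓)  100010  100101(✓)  101000(✓)  101001(✓)  101101(✓)  111100(✓)  111101(✓)  111110(✓)
size-2^1 implicants → -01000  -11100(✓)  -11101(✓)  0-0100  0-0111  0-1011  00-111  001-11  00111-  01-100  0101-0  01011-  01110-(✓)  1-1101  10-101  101-01  10100-  1111-0  11110-(✓)
size-2^2 implicants → -1110-
Unchecked terms (primes): -01000, -1110-, 0-0100, 0-0111, 0-1011, 00-111, 001-11, 00111-, 01-100, 0101-0, 01011-, 1-1101, 10-101, 100010, 101-01, 10100-, 1111-0
Minterm coverage:
  m4 ⊆ 0-0100 [E]
  m7 ⊆ 0-0111,00-111
  m8 ⊆ -01000 [E]
  m11 ⊆ 0-1011,001-11
  m14 ⊆ 00111- [E]
  m15 ⊆ 00-111,001-11,00111-
  m20 ⊆ 0-0100,01-100,0101-0
  m22 ⊆ 0101-0,01011-
  m23 ⊆ 0-0111,01011-
  m27 ⊆ 0-1011 [E]
  m28 ⊆ -1110-,01-100
  m29 ⊆ -1110- [E]
  m34 ⊆ 100010 [E]
  m37 ⊆ 10-101 [E]
  m40 ⊆ -01000,10100-
  m41 ⊆ 101-01,10100-
  m45 ⊆ 1-1101,10-101,101-01
  m60 ⊆ -1110-,1111-0
  m61 ⊆ -1110-,1-1101
  m62 ⊆ 1111-0 [E]
E = {-01000, -1110-, 0-0100, 0-1011, 00111-, 10-101, 100010, 1111-0}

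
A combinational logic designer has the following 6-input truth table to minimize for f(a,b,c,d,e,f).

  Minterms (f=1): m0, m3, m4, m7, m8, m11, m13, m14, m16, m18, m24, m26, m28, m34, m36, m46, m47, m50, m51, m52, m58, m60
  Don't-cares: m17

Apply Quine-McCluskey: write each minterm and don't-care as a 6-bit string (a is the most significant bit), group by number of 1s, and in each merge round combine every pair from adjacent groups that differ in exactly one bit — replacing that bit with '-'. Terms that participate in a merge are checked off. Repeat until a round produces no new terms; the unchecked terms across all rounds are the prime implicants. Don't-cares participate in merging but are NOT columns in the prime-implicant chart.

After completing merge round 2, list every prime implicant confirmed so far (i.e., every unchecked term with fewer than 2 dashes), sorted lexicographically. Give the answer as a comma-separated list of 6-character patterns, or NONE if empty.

-00100, -01110, -11100, 00-011, 000-00, 000-11, 001101, 01000-, 011-00, 1-0010, 1-0100, 10111-, 11-100, 11001-

Round 0: 000000✓ 000011✓ 000100✓ 000111✓ 001000✓ 001011✓ 001101 001110✓ 010000✓ 010001✓ 010010✓ 011000✓ 011010✓ 011100✓ 100010✓ 100100✓ 101110✓ 101111✓ 110010✓ 110011✓ 110100✓ 111010✓ 111100✓
Round 1: -00100 -01110 -10010✓ -11010✓ -11100 0-0000✓ 0-1000✓ 00-000✓ 00-011 000-00 000-11 01-000✓ 01-010✓ 0100-0✓ 01000- 011-00 0110-0✓ 1-0010 1-0100 10111- 11-010✓ 11-100 11001-
Round 2: -1-010 0--000 01-0-0
PIs = {-00100, -01110, -1-010, -11100, 0--000, 00-011, 000-00, 000-11, 001101, 01-0-0, 01000-, 011-00, 1-0010, 1-0100, 10111-, 11-100, 11001-}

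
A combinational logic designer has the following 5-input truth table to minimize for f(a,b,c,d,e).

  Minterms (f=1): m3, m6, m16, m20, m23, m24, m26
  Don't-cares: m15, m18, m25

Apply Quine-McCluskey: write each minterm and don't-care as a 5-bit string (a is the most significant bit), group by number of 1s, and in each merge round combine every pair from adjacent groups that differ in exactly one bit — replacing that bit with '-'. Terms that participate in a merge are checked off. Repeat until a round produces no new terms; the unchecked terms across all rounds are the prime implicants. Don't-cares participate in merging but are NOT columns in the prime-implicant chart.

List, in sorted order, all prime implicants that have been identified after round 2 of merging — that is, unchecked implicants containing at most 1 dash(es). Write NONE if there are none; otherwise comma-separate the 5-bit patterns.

[col 0] 00011, 00110, 01111, 10000*, 10010*, 10100*, 10111, 11000*, 11001*, 11010*
[col 1] 1-000*, 1-010*, 10-00, 100-0*, 110-0*, 1100-
[col 2] 1-0-0
Prime implicants: 00011, 00110, 01111, 1-0-0, 10-00, 10111, 1100-

00011, 00110, 01111, 10-00, 10111, 1100-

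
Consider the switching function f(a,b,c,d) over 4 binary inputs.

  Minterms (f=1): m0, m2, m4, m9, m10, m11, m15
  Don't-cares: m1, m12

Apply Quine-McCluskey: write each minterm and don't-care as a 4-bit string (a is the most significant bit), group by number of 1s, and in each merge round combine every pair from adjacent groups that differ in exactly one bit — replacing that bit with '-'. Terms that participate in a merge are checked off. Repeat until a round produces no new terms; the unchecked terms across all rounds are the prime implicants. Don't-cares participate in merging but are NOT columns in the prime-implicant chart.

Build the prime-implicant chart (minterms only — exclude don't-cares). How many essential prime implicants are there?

size-2^0 implicants → 0000(✓)  0001(✓)  0010(✓)  0100(✓)  1001(✓)  1010(✓)  1011(✓)  1100(✓)  1111(✓)
size-2^1 implicants → -001  -010  -100  0-00  00-0  000-  1-11  10-1  101-
Unchecked terms (primes): -001, -010, -100, 0-00, 00-0, 000-, 1-11, 10-1, 101-
Minterm coverage:
  m0 ⊆ 0-00,00-0,000-
  m2 ⊆ -010,00-0
  m4 ⊆ -100,0-00
  m9 ⊆ -001,10-1
  m10 ⊆ -010,101-
  m11 ⊆ 1-11,10-1,101-
  m15 ⊆ 1-11 [E]
E = {1-11}

1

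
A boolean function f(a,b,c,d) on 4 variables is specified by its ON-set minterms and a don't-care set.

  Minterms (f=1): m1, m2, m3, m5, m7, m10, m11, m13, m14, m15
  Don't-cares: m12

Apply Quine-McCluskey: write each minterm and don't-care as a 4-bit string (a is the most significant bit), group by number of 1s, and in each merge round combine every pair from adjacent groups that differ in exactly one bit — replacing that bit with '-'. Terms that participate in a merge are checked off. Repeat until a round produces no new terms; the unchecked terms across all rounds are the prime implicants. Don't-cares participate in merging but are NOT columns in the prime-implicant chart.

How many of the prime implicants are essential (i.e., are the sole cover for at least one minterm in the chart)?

2

Round 0: 0001✓ 0010✓ 0011✓ 0101✓ 0111✓ 1010✓ 1011✓ 1100✓ 1101✓ 1110✓ 1111✓
Round 1: -010✓ -011✓ -101✓ -111✓ 0-01✓ 0-11✓ 00-1✓ 001-✓ 01-1✓ 1-10✓ 1-11✓ 101-✓ 11-0✓ 11-1✓ 110-✓ 111-✓
Round 2: --11 -01- -1-1 0--1 1-1- 11--
PIs = {--11, -01-, -1-1, 0--1, 1-1-, 11--}
Coverage chart:
  m1: 0--1 ←essential
  m2: -01- ←essential
  m3: --11,-01-,0--1
  m5: -1-1,0--1
  m7: --11,-1-1,0--1
  m10: -01-,1-1-
  m11: --11,-01-,1-1-
  m13: -1-1,11--
  m14: 1-1-,11--
  m15: --11,-1-1,1-1-,11--
Essential: -01-, 0--1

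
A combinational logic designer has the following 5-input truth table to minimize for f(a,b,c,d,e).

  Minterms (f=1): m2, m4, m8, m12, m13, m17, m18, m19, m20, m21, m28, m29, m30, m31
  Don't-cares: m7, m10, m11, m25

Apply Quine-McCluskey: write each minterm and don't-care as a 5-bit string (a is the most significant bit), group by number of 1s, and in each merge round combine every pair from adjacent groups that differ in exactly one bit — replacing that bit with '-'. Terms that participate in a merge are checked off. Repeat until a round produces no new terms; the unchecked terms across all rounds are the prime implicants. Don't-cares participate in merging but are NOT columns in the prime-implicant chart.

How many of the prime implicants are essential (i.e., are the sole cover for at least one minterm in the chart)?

3

Round 0: 00010✓ 00100✓ 00111 01000✓ 01010✓ 01011✓ 01100✓ 01101✓ 10001✓ 10010✓ 10011✓ 10100✓ 10101✓ 11001✓ 11100✓ 11101✓ 11110✓ 11111✓
Round 1: -0010 -0100✓ -1100✓ -1101✓ 0-010 0-100✓ 01-00 010-0 0101- 0110-✓ 1-001✓ 1-100✓ 1-101✓ 10-01✓ 100-1 1001- 1010-✓ 11-01✓ 111-0✓ 111-1✓ 1110-✓ 1111-✓
Round 2: --100 -110- 1--01 1-10- 111--
PIs = {--100, -0010, -110-, 0-010, 00111, 01-00, 010-0, 0101-, 1--01, 1-10-, 100-1, 1001-, 111--}
Coverage chart:
  m2: -0010,0-010
  m4: --100 ←essential
  m8: 01-00,010-0
  m12: --100,-110-,01-00
  m13: -110- ←essential
  m17: 1--01,100-1
  m18: -0010,1001-
  m19: 100-1,1001-
  m20: --100,1-10-
  m21: 1--01,1-10-
  m28: --100,-110-,1-10-,111--
  m29: -110-,1--01,1-10-,111--
  m30: 111-- ←essential
  m31: 111-- ←essential
Essential: --100, -110-, 111--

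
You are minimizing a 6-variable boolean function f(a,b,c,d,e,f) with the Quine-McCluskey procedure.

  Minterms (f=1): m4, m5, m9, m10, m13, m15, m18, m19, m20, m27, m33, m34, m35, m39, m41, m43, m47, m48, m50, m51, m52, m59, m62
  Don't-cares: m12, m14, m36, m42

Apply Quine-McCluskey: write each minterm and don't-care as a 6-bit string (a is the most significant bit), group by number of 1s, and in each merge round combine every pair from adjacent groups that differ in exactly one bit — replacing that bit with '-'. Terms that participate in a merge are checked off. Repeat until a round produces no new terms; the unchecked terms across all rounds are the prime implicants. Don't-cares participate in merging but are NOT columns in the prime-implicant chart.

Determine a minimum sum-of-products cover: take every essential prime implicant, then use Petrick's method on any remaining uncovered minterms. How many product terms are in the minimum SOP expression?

Round 0: 000100✓ 000101✓ 001001✓ 001010✓ 001100✓ 001101✓ 001110✓ 001111✓ 010010✓ 010011✓ 010100✓ 011011✓ 100001✓ 100010✓ 100011✓ 100100✓ 100111✓ 101001✓ 101010✓ 101011✓ 101111✓ 110000✓ 110010✓ 110011✓ 110100✓ 111011✓ 111110
Round 1: -00100✓ -01001 -01010 -01111 -10010✓ -10011✓ -10100✓ -11011✓ 0-0100✓ 00-100✓ 00-101✓ 00010-✓ 001-01 001-10 0011-0✓ 0011-1✓ 00110-✓ 00111-✓ 01-011✓ 01001-✓ 1-0010✓ 1-0011✓ 1-0100✓ 1-1011✓ 10-001✓ 10-010✓ 10-011✓ 10-111✓ 100-11✓ 1000-1✓ 10001-✓ 101-11✓ 1010-1✓ 10101-✓ 11-011✓ 110-00 1100-0 11001-✓
Round 2: --0100 -1-011 -1001- 00-10- 0011-- 1--011 1-001- 10--11 10-0-1 10-01-
PIs = {--0100, -01001, -01010, -01111, -1-011, -1001-, 00-10-, 001-01, 001-10, 0011--, 1--011, 1-001-, 10--11, 10-0-1, 10-01-, 110-00, 1100-0, 111110}
Coverage chart:
  m4: --0100,00-10-
  m5: 00-10- ←essential
  m9: -01001,001-01
  m10: -01010,001-10
  m13: 00-10-,001-01,0011--
  m15: -01111,0011--
  m18: -1001- ←essential
  m19: -1-011,-1001-
  m20: --0100 ←essential
  m27: -1-011 ←essential
  m33: 10-0-1 ←essential
  m34: 1-001-,10-01-
  m35: 1--011,1-001-,10--11,10-0-1,10-01-
  m39: 10--11 ←essential
  m41: -01001,10-0-1
  m43: 1--011,10--11,10-0-1,10-01-
  m47: -01111,10--11
  m48: 110-00,1100-0
  m50: -1001-,1-001-,1100-0
  m51: -1-011,-1001-,1--011,1-001-
  m52: --0100,110-00
  m59: -1-011,1--011
  m62: 111110 ←essential
Essential: --0100, -1-011, -1001-, 00-10-, 10--11, 10-0-1, 111110
Petrick residual → -01001, -01010, -01111, 1-001-, 110-00
Min cover (12 terms): c'de'f' + b'cd'e'f + b'cd'ef' + b'cdef + bd'ef + bc'd'e + a'b'de' + ac'd'e + ab'ef + ab'd'f + abc'e'f' + abcdef'

12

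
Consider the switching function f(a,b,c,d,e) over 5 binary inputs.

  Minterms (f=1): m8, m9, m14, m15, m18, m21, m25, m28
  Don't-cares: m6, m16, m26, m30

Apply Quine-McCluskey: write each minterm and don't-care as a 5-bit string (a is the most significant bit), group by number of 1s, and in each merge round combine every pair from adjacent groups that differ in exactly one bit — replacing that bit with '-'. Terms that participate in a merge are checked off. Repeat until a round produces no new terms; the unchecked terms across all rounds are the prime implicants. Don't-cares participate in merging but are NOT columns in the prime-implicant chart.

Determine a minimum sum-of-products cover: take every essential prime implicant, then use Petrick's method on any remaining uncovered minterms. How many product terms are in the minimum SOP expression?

6

size-2^0 implicants → 00110(✓)  01000(✓)  01001(✓)  01110(✓)  01111(✓)  10000(✓)  10010(✓)  10101  11001(✓)  11010(✓)  11100(✓)  11110(✓)
size-2^1 implicants → -1001  -1110  0-110  0100-  0111-  1-010  100-0  11-10  111-0
Unchecked terms (primes): -1001, -1110, 0-110, 0100-, 0111-, 1-010, 100-0, 10101, 11-10, 111-0
Minterm coverage:
  m8 ⊆ 0100- [E]
  m9 ⊆ -1001,0100-
  m14 ⊆ -1110,0-110,0111-
  m15 ⊆ 0111- [E]
  m18 ⊆ 1-010,100-0
  m21 ⊆ 10101 [E]
  m25 ⊆ -1001 [E]
  m28 ⊆ 111-0 [E]
E = {-1001, 0100-, 0111-, 10101, 111-0}
Petrick residual → 1-010
Cover = bc'd'e + a'bc'd' + a'bcd + ac'de' + ab'cd'e + abce'  |cover|=6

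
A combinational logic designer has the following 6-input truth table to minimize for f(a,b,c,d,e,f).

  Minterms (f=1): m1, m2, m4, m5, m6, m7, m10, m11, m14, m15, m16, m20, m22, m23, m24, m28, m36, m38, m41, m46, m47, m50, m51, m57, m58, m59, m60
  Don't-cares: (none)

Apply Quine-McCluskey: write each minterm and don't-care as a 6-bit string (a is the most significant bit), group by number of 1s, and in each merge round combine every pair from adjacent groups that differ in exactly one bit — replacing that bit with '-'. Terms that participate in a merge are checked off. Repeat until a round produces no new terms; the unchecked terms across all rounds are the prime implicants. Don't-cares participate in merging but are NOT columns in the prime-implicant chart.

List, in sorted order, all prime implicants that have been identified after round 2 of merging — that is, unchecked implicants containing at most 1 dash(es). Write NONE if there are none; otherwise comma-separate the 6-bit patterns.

-11100, 000-01, 1-1001, 1110-1

size-2^0 implicants → 000001(✓)  000010(✓)  000100(✓)  000101(✓)  000110(✓)  000111(✓)  001010(✓)  001011(✓)  001110(✓)  001111(✓)  010000(✓)  010100(✓)  010110(✓)  010111(✓)  011000(✓)  011100(✓)  100100(✓)  100110(✓)  101001(✓)  101110(✓)  101111(✓)  110010(✓)  110011(✓)  111001(✓)  111010(✓)  111011(✓)  111100(✓)
size-2^1 implicants → -00100(✓)  -00110(✓)  -01110(✓)  -01111(✓)  -11100  0-0100(✓)  0-0110(✓)  0-0111(✓)  00-010(✓)  00-110(✓)  00-111(✓)  000-01  000-10(✓)  0001-0(✓)  0001-1(✓)  00010-(✓)  00011-(✓)  001-10(✓)  001-11(✓)  00101-(✓)  00111-(✓)  01-000(✓)  01-100(✓)  010-00(✓)  0101-0(✓)  01011-(✓)  011-00(✓)  1-1001  10-110(✓)  1001-0(✓)  10111-(✓)  11-010(✓)  11-011(✓)  11001-(✓)  1110-1  11101-(✓)
size-2^2 implicants → -0-110  -001-0  -0111-  0-01-0  0-011-  00--10  00-11-  0001--  001-1-  01--00  11-01-
Unchecked terms (primes): -0-110, -001-0, -0111-, -11100, 0-01-0, 0-011-, 00--10, 00-11-, 000-01, 0001--, 001-1-, 01--00, 1-1001, 11-01-, 1110-1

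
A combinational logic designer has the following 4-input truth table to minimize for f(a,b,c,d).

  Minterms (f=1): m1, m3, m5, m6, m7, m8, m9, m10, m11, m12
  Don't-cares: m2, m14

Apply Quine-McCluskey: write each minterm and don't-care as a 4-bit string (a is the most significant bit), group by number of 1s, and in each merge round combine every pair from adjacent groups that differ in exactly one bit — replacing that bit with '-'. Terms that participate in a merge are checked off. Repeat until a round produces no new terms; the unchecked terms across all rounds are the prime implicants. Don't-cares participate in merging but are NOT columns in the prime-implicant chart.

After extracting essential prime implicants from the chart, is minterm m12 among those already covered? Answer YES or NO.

YES

[col 0] 0001*, 0010*, 0011*, 0101*, 0110*, 0111*, 1000*, 1001*, 1010*, 1011*, 1100*, 1110*
[col 1] -001*, -010*, -011*, -110*, 0-01*, 0-10*, 0-11*, 00-1*, 001-*, 01-1*, 011-*, 1-00*, 1-10*, 10-0*, 10-1*, 100-*, 101-*, 11-0*
[col 2] --10, -0-1, -01-, 0--1, 0-1-, 1--0, 10--
Prime implicants: --10, -0-1, -01-, 0--1, 0-1-, 1--0, 10--
PI chart (minterm → PIs covering it):
  1 | -0-1,0--1
  3 | -0-1,-01-,0--1,0-1-
  5 | 0--1  (sole → essential)
  6 | --10,0-1-
  7 | 0--1,0-1-
  8 | 1--0,10--
  9 | -0-1,10--
  10 | --10,-01-,1--0,10--
  11 | -0-1,-01-,10--
  12 | 1--0  (sole → essential)
Essential prime implicants: 0--1, 1--0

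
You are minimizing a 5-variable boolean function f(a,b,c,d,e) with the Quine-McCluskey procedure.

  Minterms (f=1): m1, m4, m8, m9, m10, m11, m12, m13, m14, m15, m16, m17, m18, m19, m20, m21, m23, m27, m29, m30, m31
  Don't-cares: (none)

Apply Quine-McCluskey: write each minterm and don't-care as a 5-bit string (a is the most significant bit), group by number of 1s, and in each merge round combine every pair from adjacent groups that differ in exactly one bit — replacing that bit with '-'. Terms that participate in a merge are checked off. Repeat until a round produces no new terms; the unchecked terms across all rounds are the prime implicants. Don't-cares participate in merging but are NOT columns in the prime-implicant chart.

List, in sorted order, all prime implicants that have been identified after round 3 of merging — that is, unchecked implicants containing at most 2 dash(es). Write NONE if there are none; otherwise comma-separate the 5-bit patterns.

Round 0: 00001✓ 00100✓ 01000✓ 01001✓ 01010✓ 01011✓ 01100✓ 01101✓ 01110✓ 01111✓ 10000✓ 10001✓ 10010✓ 10011✓ 10100✓ 10101✓ 10111✓ 11011✓ 11101✓ 11110✓ 11111✓
Round 1: -0001 -0100 -1011✓ -1101✓ -1110✓ -1111✓ 0-001 0-100 01-00✓ 01-01✓ 01-10✓ 01-11✓ 010-0✓ 010-1✓ 0100-✓ 0101-✓ 011-0✓ 011-1✓ 0110-✓ 0111-✓ 1-011✓ 1-101✓ 1-111✓ 10-00✓ 10-01✓ 10-11✓ 100-0✓ 100-1✓ 1000-✓ 1001-✓ 101-1✓ 1010-✓ 11-11✓ 111-1✓ 1111-✓
Round 2: -1-11 -11-1 -111- 01--0✓ 01--1✓ 01-0-✓ 01-1-✓ 010--✓ 011--✓ 1--11 1-1-1 10--1 10-0- 100--
Round 3: 01---
PIs = {-0001, -0100, -1-11, -11-1, -111-, 0-001, 0-100, 01---, 1--11, 1-1-1, 10--1, 10-0-, 100--}

-0001, -0100, -1-11, -11-1, -111-, 0-001, 0-100, 1--11, 1-1-1, 10--1, 10-0-, 100--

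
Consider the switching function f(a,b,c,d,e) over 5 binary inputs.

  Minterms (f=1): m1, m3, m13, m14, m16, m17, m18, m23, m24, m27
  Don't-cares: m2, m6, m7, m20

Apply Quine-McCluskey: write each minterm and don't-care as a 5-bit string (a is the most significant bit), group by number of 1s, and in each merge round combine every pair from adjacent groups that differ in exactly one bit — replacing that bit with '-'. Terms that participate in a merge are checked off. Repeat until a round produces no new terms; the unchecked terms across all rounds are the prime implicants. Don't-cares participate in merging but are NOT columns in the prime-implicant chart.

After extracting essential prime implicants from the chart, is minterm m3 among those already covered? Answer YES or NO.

NO

Round 0: 00001✓ 00010✓ 00011✓ 00110✓ 00111✓ 01101 01110✓ 10000✓ 10001✓ 10010✓ 10100✓ 10111✓ 11000✓ 11011
Round 1: -0001 -0010 -0111 0-110 00-10✓ 00-11✓ 000-1 0001-✓ 0011-✓ 1-000 10-00 100-0 1000-
Round 2: 00-1-
PIs = {-0001, -0010, -0111, 0-110, 00-1-, 000-1, 01101, 1-000, 10-00, 100-0, 1000-, 11011}
Coverage chart:
  m1: -0001,000-1
  m3: 00-1-,000-1
  m13: 01101 ←essential
  m14: 0-110 ←essential
  m16: 1-000,10-00,100-0,1000-
  m17: -0001,1000-
  m18: -0010,100-0
  m23: -0111 ←essential
  m24: 1-000 ←essential
  m27: 11011 ←essential
Essential: -0111, 0-110, 01101, 1-000, 11011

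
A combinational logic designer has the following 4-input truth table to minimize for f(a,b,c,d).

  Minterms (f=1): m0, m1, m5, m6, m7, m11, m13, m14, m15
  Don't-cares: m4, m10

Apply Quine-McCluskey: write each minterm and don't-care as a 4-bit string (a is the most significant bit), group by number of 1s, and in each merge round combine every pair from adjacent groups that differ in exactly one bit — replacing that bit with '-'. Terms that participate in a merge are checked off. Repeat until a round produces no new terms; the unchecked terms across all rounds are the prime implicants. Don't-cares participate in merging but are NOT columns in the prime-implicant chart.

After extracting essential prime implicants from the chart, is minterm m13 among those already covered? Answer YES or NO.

size-2^0 implicants → 0000(✓)  0001(✓)  0100(✓)  0101(✓)  0110(✓)  0111(✓)  1010(✓)  1011(✓)  1101(✓)  1110(✓)  1111(✓)
size-2^1 implicants → -101(✓)  -110(✓)  -111(✓)  0-00(✓)  0-01(✓)  000-(✓)  01-0(✓)  01-1(✓)  010-(✓)  011-(✓)  1-10(✓)  1-11(✓)  101-(✓)  11-1(✓)  111-(✓)
size-2^2 implicants → -1-1  -11-  0-0-  01--  1-1-
Unchecked terms (primes): -1-1, -11-, 0-0-, 01--, 1-1-
Minterm coverage:
  m0 ⊆ 0-0- [E]
  m1 ⊆ 0-0- [E]
  m5 ⊆ -1-1,0-0-,01--
  m6 ⊆ -11-,01--
  m7 ⊆ -1-1,-11-,01--
  m11 ⊆ 1-1- [E]
  m13 ⊆ -1-1 [E]
  m14 ⊆ -11-,1-1-
  m15 ⊆ -1-1,-11-,1-1-
E = {-1-1, 0-0-, 1-1-}

YES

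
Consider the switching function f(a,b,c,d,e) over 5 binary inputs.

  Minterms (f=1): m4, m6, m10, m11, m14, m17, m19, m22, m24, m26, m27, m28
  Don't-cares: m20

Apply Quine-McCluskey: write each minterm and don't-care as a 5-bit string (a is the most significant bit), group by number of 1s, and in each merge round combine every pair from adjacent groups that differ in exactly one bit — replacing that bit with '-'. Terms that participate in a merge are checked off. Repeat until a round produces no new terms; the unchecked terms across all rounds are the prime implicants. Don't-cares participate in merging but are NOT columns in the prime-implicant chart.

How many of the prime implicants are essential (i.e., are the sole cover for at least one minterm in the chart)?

3

Round 0: 00100✓ 00110✓ 01010✓ 01011✓ 01110✓ 10001✓ 10011✓ 10100✓ 10110✓ 11000✓ 11010✓ 11011✓ 11100✓
Round 1: -0100✓ -0110✓ -1010✓ -1011✓ 0-110 001-0✓ 01-10 0101-✓ 1-011 1-100 100-1 101-0✓ 11-00 110-0 1101-✓
Round 2: -01-0 -101-
PIs = {-01-0, -101-, 0-110, 01-10, 1-011, 1-100, 100-1, 11-00, 110-0}
Coverage chart:
  m4: -01-0 ←essential
  m6: -01-0,0-110
  m10: -101-,01-10
  m11: -101- ←essential
  m14: 0-110,01-10
  m17: 100-1 ←essential
  m19: 1-011,100-1
  m22: -01-0 ←essential
  m24: 11-00,110-0
  m26: -101-,110-0
  m27: -101-,1-011
  m28: 1-100,11-00
Essential: -01-0, -101-, 100-1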